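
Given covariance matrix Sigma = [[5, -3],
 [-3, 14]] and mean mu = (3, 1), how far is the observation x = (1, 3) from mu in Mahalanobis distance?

Step 1 — centre the observation: (x - mu) = (-2, 2).

Step 2 — invert Sigma. det(Sigma) = 5·14 - (-3)² = 61.
  Sigma^{-1} = (1/det) · [[d, -b], [-b, a]] = [[0.2295, 0.0492],
 [0.0492, 0.082]].

Step 3 — form the quadratic (x - mu)^T · Sigma^{-1} · (x - mu):
  Sigma^{-1} · (x - mu) = (-0.3607, 0.0656).
  (x - mu)^T · [Sigma^{-1} · (x - mu)] = (-2)·(-0.3607) + (2)·(0.0656) = 0.8525.

Step 4 — take square root: d = √(0.8525) ≈ 0.9233.

d(x, mu) = √(0.8525) ≈ 0.9233


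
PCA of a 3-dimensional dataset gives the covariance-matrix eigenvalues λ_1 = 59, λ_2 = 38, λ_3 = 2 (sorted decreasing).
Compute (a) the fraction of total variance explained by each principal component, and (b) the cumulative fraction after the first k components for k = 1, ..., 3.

Step 1 — total variance = trace(Sigma) = Σ λ_i = 59 + 38 + 2 = 99.

Step 2 — fraction explained by component i = λ_i / Σ λ:
  PC1: 59/99 = 0.596
  PC2: 38/99 = 0.3838
  PC3: 2/99 = 0.0202

Step 3 — cumulative fraction after k components = (λ_1 + ... + λ_k) / Σ λ:
  k = 1: 59/99 = 0.596
  k = 2: (59 + 38)/99 = 97/99 = 0.9798
  k = 3: (59 + 38 + 2)/99 = 99/99 = 1

Summary (fraction, with percent):

explained: PC1 0.596 (59.6%), PC2 0.3838 (38.38%), PC3 0.0202 (2.02%);  cumulative: 0.596, 0.9798, 1


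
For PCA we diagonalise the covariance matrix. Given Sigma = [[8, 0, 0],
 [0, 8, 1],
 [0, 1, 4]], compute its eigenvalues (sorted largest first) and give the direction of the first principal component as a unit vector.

Step 1 — characteristic polynomial p(λ) = det(λI - Sigma) = λ³ - tr·λ² + c_1·λ - det, where tr = trace, c_1 = sum of the principal 2×2 minors, det = det(Sigma):
  tr = 8 + 8 + 4 = 20,
  c_1 = (8·8 - (0)²) + (8·4 - (0)²) + (8·4 - (1)²) = 64 + 32 + 31 = 127,
  det = 8·(8·4 - (1)²) - (0)·((0)·4 - (1)·(0)) + (0)·((0)·(1) - 8·(0)) = 8·(31) - (0)·(0) + (0)·(0) = 248.
  So p(λ) = λ³ - 20λ² + 127λ - 248.
Step 2 — look for an integer root (rational root theorem: any rational root is an integer divisor of 248). Testing λ = 8:
  p(8) = 512 - 1280 + 1016 - 248 = 0  ✓
  Dividing out (λ - 8): p(λ) = (λ - 8)(λ² - 12λ + 31).
Step 3 — remaining eigenvalues from the quadratic λ² - 12λ + 31 = 0:
  Δ = 12² - 4·31 = 144 - 124 = 20,  λ = (12 ± √20)/2 = (12 ± 4.4721)/2 ≈ 8.2361 or 3.7639.
  Sorted: λ_1 = 8.2361,  λ_2 = 8,  λ_3 = 3.7639  (check: sum = 20 = tr ✓).

Step 4 — unit eigenvector for λ_1 ≈ 8.2361: v spans the null space of (Sigma - λ_1 I), whose rows are
  r_1 = (-0.2361, 0, 0),  r_2 = (0, -0.2361, 1),  r_3 = (0, 1, -4.2361).
  v is orthogonal to every row, so take v ∝ r_1 × r_2 = ((0)·(1) - (0)·(-0.2361), (0)·(0) - (-0.2361)·(1), (-0.2361)·(-0.2361) - (0)·(0)) ≈ (0, 0.2361, 0.0557).
  Let u = (0, 0.2361, 0.0557).
  ||u|| = √((0)² + (0.2361)² + (0.0557)²) = √(0.0588) ≈ 0.2426,  v_1 = u/||u|| ≈ (0, 0.9732, 0.2298) (||v_1|| = 1).

λ_1 = 8.2361,  λ_2 = 8,  λ_3 = 3.7639;  v_1 ≈ (0, 0.9732, 0.2298)


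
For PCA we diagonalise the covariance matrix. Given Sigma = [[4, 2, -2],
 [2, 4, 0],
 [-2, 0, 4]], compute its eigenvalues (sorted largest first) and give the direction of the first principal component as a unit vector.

Step 1 — characteristic polynomial p(λ) = det(λI - Sigma) = λ³ - tr·λ² + c_1·λ - det, where tr = trace, c_1 = sum of the principal 2×2 minors, det = det(Sigma):
  tr = 4 + 4 + 4 = 12,
  c_1 = (4·4 - (2)²) + (4·4 - (-2)²) + (4·4 - (0)²) = 12 + 12 + 16 = 40,
  det = 4·(4·4 - (0)²) - (2)·((2)·4 - (0)·(-2)) + (-2)·((2)·(0) - 4·(-2)) = 4·(16) - (2)·(8) + (-2)·(8) = 32.
  So p(λ) = λ³ - 12λ² + 40λ - 32.
Step 2 — look for an integer root (rational root theorem: any rational root is an integer divisor of 32). Testing λ = 4:
  p(4) = 64 - 192 + 160 - 32 = 0  ✓
  Dividing out (λ - 4): p(λ) = (λ - 4)(λ² - 8λ + 8).
Step 3 — remaining eigenvalues from the quadratic λ² - 8λ + 8 = 0:
  Δ = 8² - 4·8 = 64 - 32 = 32,  λ = (8 ± √32)/2 = (8 ± 5.6569)/2 ≈ 6.8284 or 1.1716.
  Sorted: λ_1 = 6.8284,  λ_2 = 4,  λ_3 = 1.1716  (check: sum = 12 = tr ✓).

Step 4 — unit eigenvector for λ_1 ≈ 6.8284: v spans the null space of (Sigma - λ_1 I), whose rows are
  r_1 = (-2.8284, 2, -2),  r_2 = (2, -2.8284, 0),  r_3 = (-2, 0, -2.8284).
  v is orthogonal to every row, so take v ∝ r_1 × r_2 = ((2)·(0) - (-2)·(-2.8284), (-2)·(2) - (-2.8284)·(0), (-2.8284)·(-2.8284) - (2)·(2)) ≈ (-5.6569, -4, 4).
  Rescale (multiply by -1 so the first nonzero entry is positive): u = (5.6569, 4, -4).
  ||u|| = √((5.6569)² + (4)² + (-4)²) = √(64) ≈ 8,  v_1 = u/||u|| ≈ (0.7071, 0.5, -0.5) (||v_1|| = 1).

λ_1 = 6.8284,  λ_2 = 4,  λ_3 = 1.1716;  v_1 ≈ (0.7071, 0.5, -0.5)


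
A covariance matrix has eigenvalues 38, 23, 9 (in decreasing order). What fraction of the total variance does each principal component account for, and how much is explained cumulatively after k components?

Step 1 — total variance = trace(Sigma) = Σ λ_i = 38 + 23 + 9 = 70.

Step 2 — fraction explained by component i = λ_i / Σ λ:
  PC1: 38/70 = 0.5429
  PC2: 23/70 = 0.3286
  PC3: 9/70 = 0.1286

Step 3 — cumulative fraction after k components = (λ_1 + ... + λ_k) / Σ λ:
  k = 1: 38/70 = 0.5429
  k = 2: (38 + 23)/70 = 61/70 = 0.8714
  k = 3: (38 + 23 + 9)/70 = 70/70 = 1

Summary (fraction, with percent):

explained: PC1 0.5429 (54.29%), PC2 0.3286 (32.86%), PC3 0.1286 (12.86%);  cumulative: 0.5429, 0.8714, 1


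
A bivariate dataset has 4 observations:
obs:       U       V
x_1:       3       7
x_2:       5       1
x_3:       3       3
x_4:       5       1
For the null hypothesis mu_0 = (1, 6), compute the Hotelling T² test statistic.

Step 1 — sample mean vector:
  mean(U) = (3 + 5 + 3 + 5) / 4 = 16/4 = 4
  mean(V) = (7 + 1 + 3 + 1) / 4 = 12/4 = 3
  x̄ = (4, 3),  deviation x̄ - mu_0 = (4, 3) - (1, 6) = (3, -3).

Step 2 — sample covariance matrix, S[i,j] = (1/(n-1)) · Σ_k (x_{k,i} - mean_i) · (x_{k,j} - mean_j), divisor n-1 = 3:
  S[U,U] = ((-1)·(-1) + (1)·(1) + (-1)·(-1) + (1)·(1)) / 3 = 4/3 = 1.3333
  S[U,V] = ((-1)·(4) + (1)·(-2) + (-1)·(0) + (1)·(-2)) / 3 = -8/3 = -2.6667
  S[V,V] = ((4)·(4) + (-2)·(-2) + (0)·(0) + (-2)·(-2)) / 3 = 24/3 = 8
  S = [[1.3333, -2.6667],
 [-2.6667, 8]].

Step 3 — invert S. det(S) = 1.3333·8 - (-2.6667)² = 3.5556.
  S^{-1} = (1/det) · [[d, -b], [-b, a]] = [[2.25, 0.75],
 [0.75, 0.375]].

Step 4 — quadratic form (x̄ - mu_0)^T · S^{-1} · (x̄ - mu_0):
  S^{-1} · (x̄ - mu_0) = (4.5, 1.125),
  (x̄ - mu_0)^T · [...] = (3)·(4.5) + (-3)·(1.125) = 10.125.

Step 5 — scale by n: T² = 4 · 10.125 = 40.5.

T² ≈ 40.5


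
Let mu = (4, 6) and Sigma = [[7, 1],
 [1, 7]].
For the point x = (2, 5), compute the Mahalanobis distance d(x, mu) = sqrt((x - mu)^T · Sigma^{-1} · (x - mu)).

Step 1 — centre the observation: (x - mu) = (-2, -1).

Step 2 — invert Sigma. det(Sigma) = 7·7 - (1)² = 48.
  Sigma^{-1} = (1/det) · [[d, -b], [-b, a]] = [[0.1458, -0.0208],
 [-0.0208, 0.1458]].

Step 3 — form the quadratic (x - mu)^T · Sigma^{-1} · (x - mu):
  Sigma^{-1} · (x - mu) = (-0.2708, -0.1042).
  (x - mu)^T · [Sigma^{-1} · (x - mu)] = (-2)·(-0.2708) + (-1)·(-0.1042) = 0.6458.

Step 4 — take square root: d = √(0.6458) ≈ 0.8036.

d(x, mu) = √(0.6458) ≈ 0.8036


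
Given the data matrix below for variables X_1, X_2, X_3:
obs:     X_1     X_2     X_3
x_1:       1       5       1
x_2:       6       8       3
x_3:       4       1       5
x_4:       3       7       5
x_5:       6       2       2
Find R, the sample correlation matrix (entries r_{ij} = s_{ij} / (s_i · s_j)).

Step 1 — column means:
  mean(X_1) = (1 + 6 + 4 + 3 + 6) / 5 = 20/5 = 4
  mean(X_2) = (5 + 8 + 1 + 7 + 2) / 5 = 23/5 = 4.6
  mean(X_3) = (1 + 3 + 5 + 5 + 2) / 5 = 16/5 = 3.2

Step 2 — sample variances and covariances s[i,j] = (1/(n-1)) · Σ_k (x_{k,i} - mean_i) · (x_{k,j} - mean_j), with n-1 = 4:
  s[X_1,X_1] = ((-3)·(-3) + (2)·(2) + (0)·(0) + (-1)·(-1) + (2)·(2)) / 4 = 18/4 = 4.5
  s[X_1,X_2] = ((-3)·(0.4) + (2)·(3.4) + (0)·(-3.6) + (-1)·(2.4) + (2)·(-2.6)) / 4 = -2/4 = -0.5
  s[X_1,X_3] = ((-3)·(-2.2) + (2)·(-0.2) + (0)·(1.8) + (-1)·(1.8) + (2)·(-1.2)) / 4 = 2/4 = 0.5
  s[X_2,X_2] = ((0.4)·(0.4) + (3.4)·(3.4) + (-3.6)·(-3.6) + (2.4)·(2.4) + (-2.6)·(-2.6)) / 4 = 37.2/4 = 9.3
  s[X_2,X_3] = ((0.4)·(-2.2) + (3.4)·(-0.2) + (-3.6)·(1.8) + (2.4)·(1.8) + (-2.6)·(-1.2)) / 4 = -0.6/4 = -0.15
  s[X_3,X_3] = ((-2.2)·(-2.2) + (-0.2)·(-0.2) + (1.8)·(1.8) + (1.8)·(1.8) + (-1.2)·(-1.2)) / 4 = 12.8/4 = 3.2
  Sample standard deviations s_i = √(s[i,i]):
  s(X_1) = √(4.5) = 2.1213
  s(X_2) = √(9.3) = 3.0496
  s(X_3) = √(3.2) = 1.7889

Step 3 — r_{ij} = s_{ij} / (s_i · s_j):
  r[X_1,X_1] = 1 (diagonal).
  r[X_1,X_2] = -0.5 / (2.1213 · 3.0496) = -0.5 / 6.4692 = -0.0773
  r[X_1,X_3] = 0.5 / (2.1213 · 1.7889) = 0.5 / 3.7947 = 0.1318
  r[X_2,X_2] = 1 (diagonal).
  r[X_2,X_3] = -0.15 / (3.0496 · 1.7889) = -0.15 / 5.4553 = -0.0275
  r[X_3,X_3] = 1 (diagonal).

R is symmetric with unit diagonal. Assembling:

R = [[1, -0.0773, 0.1318],
 [-0.0773, 1, -0.0275],
 [0.1318, -0.0275, 1]]


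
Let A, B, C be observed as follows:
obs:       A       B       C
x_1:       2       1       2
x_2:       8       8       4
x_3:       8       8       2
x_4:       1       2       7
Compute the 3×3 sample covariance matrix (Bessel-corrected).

Step 1 — column means:
  mean(A) = (2 + 8 + 8 + 1) / 4 = 19/4 = 4.75
  mean(B) = (1 + 8 + 8 + 2) / 4 = 19/4 = 4.75
  mean(C) = (2 + 4 + 2 + 7) / 4 = 15/4 = 3.75

Step 2 — sample covariance S[i,j] = (1/(n-1)) · Σ_k (x_{k,i} - mean_i) · (x_{k,j} - mean_j), with n-1 = 3.
  S[A,A] = ((-2.75)·(-2.75) + (3.25)·(3.25) + (3.25)·(3.25) + (-3.75)·(-3.75)) / 3 = 42.75/3 = 14.25
  S[A,B] = ((-2.75)·(-3.75) + (3.25)·(3.25) + (3.25)·(3.25) + (-3.75)·(-2.75)) / 3 = 41.75/3 = 13.9167
  S[A,C] = ((-2.75)·(-1.75) + (3.25)·(0.25) + (3.25)·(-1.75) + (-3.75)·(3.25)) / 3 = -12.25/3 = -4.0833
  S[B,B] = ((-3.75)·(-3.75) + (3.25)·(3.25) + (3.25)·(3.25) + (-2.75)·(-2.75)) / 3 = 42.75/3 = 14.25
  S[B,C] = ((-3.75)·(-1.75) + (3.25)·(0.25) + (3.25)·(-1.75) + (-2.75)·(3.25)) / 3 = -7.25/3 = -2.4167
  S[C,C] = ((-1.75)·(-1.75) + (0.25)·(0.25) + (-1.75)·(-1.75) + (3.25)·(3.25)) / 3 = 16.75/3 = 5.5833

S is symmetric (S[j,i] = S[i,j]). Assembling:

S = [[14.25, 13.9167, -4.0833],
 [13.9167, 14.25, -2.4167],
 [-4.0833, -2.4167, 5.5833]]


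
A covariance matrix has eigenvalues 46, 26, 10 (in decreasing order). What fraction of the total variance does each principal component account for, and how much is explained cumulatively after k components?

Step 1 — total variance = trace(Sigma) = Σ λ_i = 46 + 26 + 10 = 82.

Step 2 — fraction explained by component i = λ_i / Σ λ:
  PC1: 46/82 = 0.561
  PC2: 26/82 = 0.3171
  PC3: 10/82 = 0.122

Step 3 — cumulative fraction after k components = (λ_1 + ... + λ_k) / Σ λ:
  k = 1: 46/82 = 0.561
  k = 2: (46 + 26)/82 = 72/82 = 0.878
  k = 3: (46 + 26 + 10)/82 = 82/82 = 1

Summary (fraction, with percent):

explained: PC1 0.561 (56.1%), PC2 0.3171 (31.71%), PC3 0.122 (12.2%);  cumulative: 0.561, 0.878, 1


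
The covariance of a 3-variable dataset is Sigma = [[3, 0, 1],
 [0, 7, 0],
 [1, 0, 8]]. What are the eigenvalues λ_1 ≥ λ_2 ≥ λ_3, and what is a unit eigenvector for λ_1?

Step 1 — characteristic polynomial p(λ) = det(λI - Sigma) = λ³ - tr·λ² + c_1·λ - det, where tr = trace, c_1 = sum of the principal 2×2 minors, det = det(Sigma):
  tr = 3 + 7 + 8 = 18,
  c_1 = (3·7 - (0)²) + (3·8 - (1)²) + (7·8 - (0)²) = 21 + 23 + 56 = 100,
  det = 3·(7·8 - (0)²) - (0)·((0)·8 - (0)·(1)) + (1)·((0)·(0) - 7·(1)) = 3·(56) - (0)·(0) + (1)·(-7) = 161.
  So p(λ) = λ³ - 18λ² + 100λ - 161.
Step 2 — look for an integer root (rational root theorem: any rational root is an integer divisor of 161). Testing λ = 7:
  p(7) = 343 - 882 + 700 - 161 = 0  ✓
  Dividing out (λ - 7): p(λ) = (λ - 7)(λ² - 11λ + 23).
Step 3 — remaining eigenvalues from the quadratic λ² - 11λ + 23 = 0:
  Δ = 11² - 4·23 = 121 - 92 = 29,  λ = (11 ± √29)/2 = (11 ± 5.3852)/2 ≈ 8.1926 or 2.8074.
  Sorted: λ_1 = 8.1926,  λ_2 = 7,  λ_3 = 2.8074  (check: sum = 18 = tr ✓).

Step 4 — unit eigenvector for λ_1 ≈ 8.1926: v spans the null space of (Sigma - λ_1 I), whose rows are
  r_1 = (-5.1926, 0, 1),  r_2 = (0, -1.1926, 0),  r_3 = (1, 0, -0.1926).
  v is orthogonal to every row, so take v ∝ r_1 × r_2 = ((0)·(0) - (1)·(-1.1926), (1)·(0) - (-5.1926)·(0), (-5.1926)·(-1.1926) - (0)·(0)) ≈ (1.1926, 0, 6.1926).
  Let u = (1.1926, 0, 6.1926).
  ||u|| = √((1.1926)² + (0)² + (6.1926)²) = √(39.7703) ≈ 6.3064,  v_1 = u/||u|| ≈ (0.1891, 0, 0.982) (||v_1|| = 1).

λ_1 = 8.1926,  λ_2 = 7,  λ_3 = 2.8074;  v_1 ≈ (0.1891, 0, 0.982)


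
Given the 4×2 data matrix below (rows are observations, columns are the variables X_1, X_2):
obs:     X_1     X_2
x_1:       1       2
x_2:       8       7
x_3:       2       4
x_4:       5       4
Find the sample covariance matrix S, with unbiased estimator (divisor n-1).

Step 1 — column means:
  mean(X_1) = (1 + 8 + 2 + 5) / 4 = 16/4 = 4
  mean(X_2) = (2 + 7 + 4 + 4) / 4 = 17/4 = 4.25

Step 2 — sample covariance S[i,j] = (1/(n-1)) · Σ_k (x_{k,i} - mean_i) · (x_{k,j} - mean_j), with n-1 = 3.
  S[X_1,X_1] = ((-3)·(-3) + (4)·(4) + (-2)·(-2) + (1)·(1)) / 3 = 30/3 = 10
  S[X_1,X_2] = ((-3)·(-2.25) + (4)·(2.75) + (-2)·(-0.25) + (1)·(-0.25)) / 3 = 18/3 = 6
  S[X_2,X_2] = ((-2.25)·(-2.25) + (2.75)·(2.75) + (-0.25)·(-0.25) + (-0.25)·(-0.25)) / 3 = 12.75/3 = 4.25

S is symmetric (S[j,i] = S[i,j]). Assembling:

S = [[10, 6],
 [6, 4.25]]


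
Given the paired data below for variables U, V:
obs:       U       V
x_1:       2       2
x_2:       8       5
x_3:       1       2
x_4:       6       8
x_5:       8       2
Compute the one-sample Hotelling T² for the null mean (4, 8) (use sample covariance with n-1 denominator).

Step 1 — sample mean vector:
  mean(U) = (2 + 8 + 1 + 6 + 8) / 5 = 25/5 = 5
  mean(V) = (2 + 5 + 2 + 8 + 2) / 5 = 19/5 = 3.8
  x̄ = (5, 3.8),  deviation x̄ - mu_0 = (5, 3.8) - (4, 8) = (1, -4.2).

Step 2 — sample covariance matrix, S[i,j] = (1/(n-1)) · Σ_k (x_{k,i} - mean_i) · (x_{k,j} - mean_j), divisor n-1 = 4:
  S[U,U] = ((-3)·(-3) + (3)·(3) + (-4)·(-4) + (1)·(1) + (3)·(3)) / 4 = 44/4 = 11
  S[U,V] = ((-3)·(-1.8) + (3)·(1.2) + (-4)·(-1.8) + (1)·(4.2) + (3)·(-1.8)) / 4 = 15/4 = 3.75
  S[V,V] = ((-1.8)·(-1.8) + (1.2)·(1.2) + (-1.8)·(-1.8) + (4.2)·(4.2) + (-1.8)·(-1.8)) / 4 = 28.8/4 = 7.2
  S = [[11, 3.75],
 [3.75, 7.2]].

Step 3 — invert S. det(S) = 11·7.2 - (3.75)² = 65.1375.
  S^{-1} = (1/det) · [[d, -b], [-b, a]] = [[0.1105, -0.0576],
 [-0.0576, 0.1689]].

Step 4 — quadratic form (x̄ - mu_0)^T · S^{-1} · (x̄ - mu_0):
  S^{-1} · (x̄ - mu_0) = (0.3523, -0.7668),
  (x̄ - mu_0)^T · [...] = (1)·(0.3523) + (-4.2)·(-0.7668) = 3.5731.

Step 5 — scale by n: T² = 5 · 3.5731 = 17.8653.

T² ≈ 17.8653


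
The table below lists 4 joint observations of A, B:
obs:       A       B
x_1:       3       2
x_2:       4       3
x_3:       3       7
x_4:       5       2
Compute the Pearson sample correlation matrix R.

Step 1 — column means:
  mean(A) = (3 + 4 + 3 + 5) / 4 = 15/4 = 3.75
  mean(B) = (2 + 3 + 7 + 2) / 4 = 14/4 = 3.5

Step 2 — sample variances and covariances s[i,j] = (1/(n-1)) · Σ_k (x_{k,i} - mean_i) · (x_{k,j} - mean_j), with n-1 = 3:
  s[A,A] = ((-0.75)·(-0.75) + (0.25)·(0.25) + (-0.75)·(-0.75) + (1.25)·(1.25)) / 3 = 2.75/3 = 0.9167
  s[A,B] = ((-0.75)·(-1.5) + (0.25)·(-0.5) + (-0.75)·(3.5) + (1.25)·(-1.5)) / 3 = -3.5/3 = -1.1667
  s[B,B] = ((-1.5)·(-1.5) + (-0.5)·(-0.5) + (3.5)·(3.5) + (-1.5)·(-1.5)) / 3 = 17/3 = 5.6667
  Sample standard deviations s_i = √(s[i,i]):
  s(A) = √(0.9167) = 0.9574
  s(B) = √(5.6667) = 2.3805

Step 3 — r_{ij} = s_{ij} / (s_i · s_j):
  r[A,A] = 1 (diagonal).
  r[A,B] = -1.1667 / (0.9574 · 2.3805) = -1.1667 / 2.2791 = -0.5119
  r[B,B] = 1 (diagonal).

R is symmetric with unit diagonal. Assembling:

R = [[1, -0.5119],
 [-0.5119, 1]]


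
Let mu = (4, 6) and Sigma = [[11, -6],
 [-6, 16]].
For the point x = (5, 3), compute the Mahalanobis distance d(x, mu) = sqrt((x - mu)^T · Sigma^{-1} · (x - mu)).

Step 1 — centre the observation: (x - mu) = (1, -3).

Step 2 — invert Sigma. det(Sigma) = 11·16 - (-6)² = 140.
  Sigma^{-1} = (1/det) · [[d, -b], [-b, a]] = [[0.1143, 0.0429],
 [0.0429, 0.0786]].

Step 3 — form the quadratic (x - mu)^T · Sigma^{-1} · (x - mu):
  Sigma^{-1} · (x - mu) = (-0.0143, -0.1929).
  (x - mu)^T · [Sigma^{-1} · (x - mu)] = (1)·(-0.0143) + (-3)·(-0.1929) = 0.5643.

Step 4 — take square root: d = √(0.5643) ≈ 0.7512.

d(x, mu) = √(0.5643) ≈ 0.7512


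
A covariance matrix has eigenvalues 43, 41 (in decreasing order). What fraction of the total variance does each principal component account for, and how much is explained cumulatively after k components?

Step 1 — total variance = trace(Sigma) = Σ λ_i = 43 + 41 = 84.

Step 2 — fraction explained by component i = λ_i / Σ λ:
  PC1: 43/84 = 0.5119
  PC2: 41/84 = 0.4881

Step 3 — cumulative fraction after k components = (λ_1 + ... + λ_k) / Σ λ:
  k = 1: 43/84 = 0.5119
  k = 2: (43 + 41)/84 = 84/84 = 1

Summary (fraction, with percent):

explained: PC1 0.5119 (51.19%), PC2 0.4881 (48.81%);  cumulative: 0.5119, 1


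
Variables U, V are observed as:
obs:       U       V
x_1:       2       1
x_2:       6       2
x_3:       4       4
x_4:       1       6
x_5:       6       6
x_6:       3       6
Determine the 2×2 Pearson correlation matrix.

Step 1 — column means:
  mean(U) = (2 + 6 + 4 + 1 + 6 + 3) / 6 = 22/6 = 3.6667
  mean(V) = (1 + 2 + 4 + 6 + 6 + 6) / 6 = 25/6 = 4.1667

Step 2 — sample variances and covariances s[i,j] = (1/(n-1)) · Σ_k (x_{k,i} - mean_i) · (x_{k,j} - mean_j), with n-1 = 5:
  s[U,U] = ((-1.6667)·(-1.6667) + (2.3333)·(2.3333) + (0.3333)·(0.3333) + (-2.6667)·(-2.6667) + (2.3333)·(2.3333) + (-0.6667)·(-0.6667)) / 5 = 21.3333/5 = 4.2667
  s[U,V] = ((-1.6667)·(-3.1667) + (2.3333)·(-2.1667) + (0.3333)·(-0.1667) + (-2.6667)·(1.8333) + (2.3333)·(1.8333) + (-0.6667)·(1.8333)) / 5 = -1.6667/5 = -0.3333
  s[V,V] = ((-3.1667)·(-3.1667) + (-2.1667)·(-2.1667) + (-0.1667)·(-0.1667) + (1.8333)·(1.8333) + (1.8333)·(1.8333) + (1.8333)·(1.8333)) / 5 = 24.8333/5 = 4.9667
  Sample standard deviations s_i = √(s[i,i]):
  s(U) = √(4.2667) = 2.0656
  s(V) = √(4.9667) = 2.2286

Step 3 — r_{ij} = s_{ij} / (s_i · s_j):
  r[U,U] = 1 (diagonal).
  r[U,V] = -0.3333 / (2.0656 · 2.2286) = -0.3333 / 4.6034 = -0.0724
  r[V,V] = 1 (diagonal).

R is symmetric with unit diagonal. Assembling:

R = [[1, -0.0724],
 [-0.0724, 1]]


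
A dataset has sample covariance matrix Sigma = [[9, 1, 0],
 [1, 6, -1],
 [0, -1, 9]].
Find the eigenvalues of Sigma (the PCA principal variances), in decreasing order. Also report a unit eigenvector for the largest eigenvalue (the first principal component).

Step 1 — characteristic polynomial p(λ) = det(λI - Sigma) = λ³ - tr·λ² + c_1·λ - det, where tr = trace, c_1 = sum of the principal 2×2 minors, det = det(Sigma):
  tr = 9 + 6 + 9 = 24,
  c_1 = (9·6 - (1)²) + (9·9 - (0)²) + (6·9 - (-1)²) = 53 + 81 + 53 = 187,
  det = 9·(6·9 - (-1)²) - (1)·((1)·9 - (-1)·(0)) + (0)·((1)·(-1) - 6·(0)) = 9·(53) - (1)·(9) + (0)·(-1) = 468.
  So p(λ) = λ³ - 24λ² + 187λ - 468.
Step 2 — look for an integer root (rational root theorem: any rational root is an integer divisor of 468). Testing λ = 9:
  p(9) = 729 - 1944 + 1683 - 468 = 0  ✓
  Dividing out (λ - 9): p(λ) = (λ - 9)(λ² - 15λ + 52).
Step 3 — remaining eigenvalues from the quadratic λ² - 15λ + 52 = 0:
  Δ = 15² - 4·52 = 225 - 208 = 17,  λ = (15 ± √17)/2 = (15 ± 4.1231)/2 ≈ 9.5616 or 5.4384.
  Sorted: λ_1 = 9.5616,  λ_2 = 9,  λ_3 = 5.4384  (check: sum = 24 = tr ✓).

Step 4 — unit eigenvector for λ_1 ≈ 9.5616: v spans the null space of (Sigma - λ_1 I), whose rows are
  r_1 = (-0.5616, 1, 0),  r_2 = (1, -3.5616, -1),  r_3 = (0, -1, -0.5616).
  v is orthogonal to every row, so take v ∝ r_1 × r_2 = ((1)·(-1) - (0)·(-3.5616), (0)·(1) - (-0.5616)·(-1), (-0.5616)·(-3.5616) - (1)·(1)) ≈ (-1, -0.5616, 1).
  Rescale (multiply by -1 so the first nonzero entry is positive): u = (1, 0.5616, -1).
  ||u|| = √((1)² + (0.5616)² + (-1)²) = √(2.3153) ≈ 1.5216,  v_1 = u/||u|| ≈ (0.6572, 0.369, -0.6572) (||v_1|| = 1).

λ_1 = 9.5616,  λ_2 = 9,  λ_3 = 5.4384;  v_1 ≈ (0.6572, 0.369, -0.6572)


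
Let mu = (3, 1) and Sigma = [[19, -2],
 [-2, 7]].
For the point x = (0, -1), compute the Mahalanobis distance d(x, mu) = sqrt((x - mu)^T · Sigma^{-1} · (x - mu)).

Step 1 — centre the observation: (x - mu) = (-3, -2).

Step 2 — invert Sigma. det(Sigma) = 19·7 - (-2)² = 129.
  Sigma^{-1} = (1/det) · [[d, -b], [-b, a]] = [[0.0543, 0.0155],
 [0.0155, 0.1473]].

Step 3 — form the quadratic (x - mu)^T · Sigma^{-1} · (x - mu):
  Sigma^{-1} · (x - mu) = (-0.1938, -0.3411).
  (x - mu)^T · [Sigma^{-1} · (x - mu)] = (-3)·(-0.1938) + (-2)·(-0.3411) = 1.2636.

Step 4 — take square root: d = √(1.2636) ≈ 1.1241.

d(x, mu) = √(1.2636) ≈ 1.1241


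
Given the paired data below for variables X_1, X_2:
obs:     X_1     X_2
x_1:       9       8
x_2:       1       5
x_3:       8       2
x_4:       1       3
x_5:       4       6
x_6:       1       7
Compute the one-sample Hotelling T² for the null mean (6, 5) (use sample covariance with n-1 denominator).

Step 1 — sample mean vector:
  mean(X_1) = (9 + 1 + 8 + 1 + 4 + 1) / 6 = 24/6 = 4
  mean(X_2) = (8 + 5 + 2 + 3 + 6 + 7) / 6 = 31/6 = 5.1667
  x̄ = (4, 5.1667),  deviation x̄ - mu_0 = (4, 5.1667) - (6, 5) = (-2, 0.1667).

Step 2 — sample covariance matrix, S[i,j] = (1/(n-1)) · Σ_k (x_{k,i} - mean_i) · (x_{k,j} - mean_j), divisor n-1 = 5:
  S[X_1,X_1] = ((5)·(5) + (-3)·(-3) + (4)·(4) + (-3)·(-3) + (0)·(0) + (-3)·(-3)) / 5 = 68/5 = 13.6
  S[X_1,X_2] = ((5)·(2.8333) + (-3)·(-0.1667) + (4)·(-3.1667) + (-3)·(-2.1667) + (0)·(0.8333) + (-3)·(1.8333)) / 5 = 3/5 = 0.6
  S[X_2,X_2] = ((2.8333)·(2.8333) + (-0.1667)·(-0.1667) + (-3.1667)·(-3.1667) + (-2.1667)·(-2.1667) + (0.8333)·(0.8333) + (1.8333)·(1.8333)) / 5 = 26.8333/5 = 5.3667
  S = [[13.6, 0.6],
 [0.6, 5.3667]].

Step 3 — invert S. det(S) = 13.6·5.3667 - (0.6)² = 72.6267.
  S^{-1} = (1/det) · [[d, -b], [-b, a]] = [[0.0739, -0.0083],
 [-0.0083, 0.1873]].

Step 4 — quadratic form (x̄ - mu_0)^T · S^{-1} · (x̄ - mu_0):
  S^{-1} · (x̄ - mu_0) = (-0.1492, 0.0477),
  (x̄ - mu_0)^T · [...] = (-2)·(-0.1492) + (0.1667)·(0.0477) = 0.3063.

Step 5 — scale by n: T² = 6 · 0.3063 = 1.8377.

T² ≈ 1.8377


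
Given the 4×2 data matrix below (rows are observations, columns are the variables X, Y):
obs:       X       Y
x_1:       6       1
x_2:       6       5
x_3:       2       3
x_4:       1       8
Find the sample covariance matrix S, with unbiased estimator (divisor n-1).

Step 1 — column means:
  mean(X) = (6 + 6 + 2 + 1) / 4 = 15/4 = 3.75
  mean(Y) = (1 + 5 + 3 + 8) / 4 = 17/4 = 4.25

Step 2 — sample covariance S[i,j] = (1/(n-1)) · Σ_k (x_{k,i} - mean_i) · (x_{k,j} - mean_j), with n-1 = 3.
  S[X,X] = ((2.25)·(2.25) + (2.25)·(2.25) + (-1.75)·(-1.75) + (-2.75)·(-2.75)) / 3 = 20.75/3 = 6.9167
  S[X,Y] = ((2.25)·(-3.25) + (2.25)·(0.75) + (-1.75)·(-1.25) + (-2.75)·(3.75)) / 3 = -13.75/3 = -4.5833
  S[Y,Y] = ((-3.25)·(-3.25) + (0.75)·(0.75) + (-1.25)·(-1.25) + (3.75)·(3.75)) / 3 = 26.75/3 = 8.9167

S is symmetric (S[j,i] = S[i,j]). Assembling:

S = [[6.9167, -4.5833],
 [-4.5833, 8.9167]]


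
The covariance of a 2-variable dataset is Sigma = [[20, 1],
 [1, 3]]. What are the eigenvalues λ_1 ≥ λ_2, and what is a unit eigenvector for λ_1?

Step 1 — characteristic polynomial of 2×2 Sigma:
  det(Sigma - λI) = λ² - trace · λ + det = 0.
  trace = 20 + 3 = 23, det = 20·3 - (1)² = 59.
Step 2 — discriminant:
  Δ = trace² - 4·det = 529 - 236 = 293.
Step 3 — eigenvalues:
  λ = (trace ± √Δ)/2 = (23 ± 17.1172)/2,
  λ_1 = 20.0586,  λ_2 = 2.9414.

Step 4 — unit eigenvector for λ_1: solve (Sigma - λ_1 I)v = 0. First row:
  (20 - 20.0586)·v_x + (1)·v_y = 0, i.e. (-0.0586)·v_x + (1)·v_y = 0,
  so v ∝ (b, λ_1 - a) = (1, 0.0586) = u.
  ||u|| = √((1)² + (0.0586)²) = √(1.0034) ≈ 1.0017,
  v_1 = u/||u|| ≈ (0.9983, 0.0585) (||v_1|| = 1).

λ_1 = 20.0586,  λ_2 = 2.9414;  v_1 ≈ (0.9983, 0.0585)


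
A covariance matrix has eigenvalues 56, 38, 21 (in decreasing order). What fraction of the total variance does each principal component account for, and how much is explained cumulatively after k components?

Step 1 — total variance = trace(Sigma) = Σ λ_i = 56 + 38 + 21 = 115.

Step 2 — fraction explained by component i = λ_i / Σ λ:
  PC1: 56/115 = 0.487
  PC2: 38/115 = 0.3304
  PC3: 21/115 = 0.1826

Step 3 — cumulative fraction after k components = (λ_1 + ... + λ_k) / Σ λ:
  k = 1: 56/115 = 0.487
  k = 2: (56 + 38)/115 = 94/115 = 0.8174
  k = 3: (56 + 38 + 21)/115 = 115/115 = 1

Summary (fraction, with percent):

explained: PC1 0.487 (48.7%), PC2 0.3304 (33.04%), PC3 0.1826 (18.26%);  cumulative: 0.487, 0.8174, 1


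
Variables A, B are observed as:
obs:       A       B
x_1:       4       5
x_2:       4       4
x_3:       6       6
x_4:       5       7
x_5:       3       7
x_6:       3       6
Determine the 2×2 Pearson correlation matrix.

Step 1 — column means:
  mean(A) = (4 + 4 + 6 + 5 + 3 + 3) / 6 = 25/6 = 4.1667
  mean(B) = (5 + 4 + 6 + 7 + 7 + 6) / 6 = 35/6 = 5.8333

Step 2 — sample variances and covariances s[i,j] = (1/(n-1)) · Σ_k (x_{k,i} - mean_i) · (x_{k,j} - mean_j), with n-1 = 5:
  s[A,A] = ((-0.1667)·(-0.1667) + (-0.1667)·(-0.1667) + (1.8333)·(1.8333) + (0.8333)·(0.8333) + (-1.1667)·(-1.1667) + (-1.1667)·(-1.1667)) / 5 = 6.8333/5 = 1.3667
  s[A,B] = ((-0.1667)·(-0.8333) + (-0.1667)·(-1.8333) + (1.8333)·(0.1667) + (0.8333)·(1.1667) + (-1.1667)·(1.1667) + (-1.1667)·(0.1667)) / 5 = 0.1667/5 = 0.0333
  s[B,B] = ((-0.8333)·(-0.8333) + (-1.8333)·(-1.8333) + (0.1667)·(0.1667) + (1.1667)·(1.1667) + (1.1667)·(1.1667) + (0.1667)·(0.1667)) / 5 = 6.8333/5 = 1.3667
  Sample standard deviations s_i = √(s[i,i]):
  s(A) = √(1.3667) = 1.169
  s(B) = √(1.3667) = 1.169

Step 3 — r_{ij} = s_{ij} / (s_i · s_j):
  r[A,A] = 1 (diagonal).
  r[A,B] = 0.0333 / (1.169 · 1.169) = 0.0333 / 1.3667 = 0.0244
  r[B,B] = 1 (diagonal).

R is symmetric with unit diagonal. Assembling:

R = [[1, 0.0244],
 [0.0244, 1]]


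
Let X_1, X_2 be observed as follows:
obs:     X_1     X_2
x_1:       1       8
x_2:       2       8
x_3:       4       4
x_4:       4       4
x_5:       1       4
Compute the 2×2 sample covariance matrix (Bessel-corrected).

Step 1 — column means:
  mean(X_1) = (1 + 2 + 4 + 4 + 1) / 5 = 12/5 = 2.4
  mean(X_2) = (8 + 8 + 4 + 4 + 4) / 5 = 28/5 = 5.6

Step 2 — sample covariance S[i,j] = (1/(n-1)) · Σ_k (x_{k,i} - mean_i) · (x_{k,j} - mean_j), with n-1 = 4.
  S[X_1,X_1] = ((-1.4)·(-1.4) + (-0.4)·(-0.4) + (1.6)·(1.6) + (1.6)·(1.6) + (-1.4)·(-1.4)) / 4 = 9.2/4 = 2.3
  S[X_1,X_2] = ((-1.4)·(2.4) + (-0.4)·(2.4) + (1.6)·(-1.6) + (1.6)·(-1.6) + (-1.4)·(-1.6)) / 4 = -7.2/4 = -1.8
  S[X_2,X_2] = ((2.4)·(2.4) + (2.4)·(2.4) + (-1.6)·(-1.6) + (-1.6)·(-1.6) + (-1.6)·(-1.6)) / 4 = 19.2/4 = 4.8

S is symmetric (S[j,i] = S[i,j]). Assembling:

S = [[2.3, -1.8],
 [-1.8, 4.8]]


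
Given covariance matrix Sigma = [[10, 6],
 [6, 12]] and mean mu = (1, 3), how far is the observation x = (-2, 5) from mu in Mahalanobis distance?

Step 1 — centre the observation: (x - mu) = (-3, 2).

Step 2 — invert Sigma. det(Sigma) = 10·12 - (6)² = 84.
  Sigma^{-1} = (1/det) · [[d, -b], [-b, a]] = [[0.1429, -0.0714],
 [-0.0714, 0.119]].

Step 3 — form the quadratic (x - mu)^T · Sigma^{-1} · (x - mu):
  Sigma^{-1} · (x - mu) = (-0.5714, 0.4524).
  (x - mu)^T · [Sigma^{-1} · (x - mu)] = (-3)·(-0.5714) + (2)·(0.4524) = 2.619.

Step 4 — take square root: d = √(2.619) ≈ 1.6183.

d(x, mu) = √(2.619) ≈ 1.6183


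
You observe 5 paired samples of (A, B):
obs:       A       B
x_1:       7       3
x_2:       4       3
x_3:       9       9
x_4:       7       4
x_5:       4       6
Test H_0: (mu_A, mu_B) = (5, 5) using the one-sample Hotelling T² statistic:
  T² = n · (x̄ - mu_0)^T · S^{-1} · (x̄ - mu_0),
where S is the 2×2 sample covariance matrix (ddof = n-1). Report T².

Step 1 — sample mean vector:
  mean(A) = (7 + 4 + 9 + 7 + 4) / 5 = 31/5 = 6.2
  mean(B) = (3 + 3 + 9 + 4 + 6) / 5 = 25/5 = 5
  x̄ = (6.2, 5),  deviation x̄ - mu_0 = (6.2, 5) - (5, 5) = (1.2, 0).

Step 2 — sample covariance matrix, S[i,j] = (1/(n-1)) · Σ_k (x_{k,i} - mean_i) · (x_{k,j} - mean_j), divisor n-1 = 4:
  S[A,A] = ((0.8)·(0.8) + (-2.2)·(-2.2) + (2.8)·(2.8) + (0.8)·(0.8) + (-2.2)·(-2.2)) / 4 = 18.8/4 = 4.7
  S[A,B] = ((0.8)·(-2) + (-2.2)·(-2) + (2.8)·(4) + (0.8)·(-1) + (-2.2)·(1)) / 4 = 11/4 = 2.75
  S[B,B] = ((-2)·(-2) + (-2)·(-2) + (4)·(4) + (-1)·(-1) + (1)·(1)) / 4 = 26/4 = 6.5
  S = [[4.7, 2.75],
 [2.75, 6.5]].

Step 3 — invert S. det(S) = 4.7·6.5 - (2.75)² = 22.9875.
  S^{-1} = (1/det) · [[d, -b], [-b, a]] = [[0.2828, -0.1196],
 [-0.1196, 0.2045]].

Step 4 — quadratic form (x̄ - mu_0)^T · S^{-1} · (x̄ - mu_0):
  S^{-1} · (x̄ - mu_0) = (0.3393, -0.1436),
  (x̄ - mu_0)^T · [...] = (1.2)·(0.3393) + (0)·(-0.1436) = 0.4072.

Step 5 — scale by n: T² = 5 · 0.4072 = 2.0359.

T² ≈ 2.0359


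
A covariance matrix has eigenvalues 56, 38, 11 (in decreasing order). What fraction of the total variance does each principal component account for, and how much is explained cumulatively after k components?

Step 1 — total variance = trace(Sigma) = Σ λ_i = 56 + 38 + 11 = 105.

Step 2 — fraction explained by component i = λ_i / Σ λ:
  PC1: 56/105 = 0.5333
  PC2: 38/105 = 0.3619
  PC3: 11/105 = 0.1048

Step 3 — cumulative fraction after k components = (λ_1 + ... + λ_k) / Σ λ:
  k = 1: 56/105 = 0.5333
  k = 2: (56 + 38)/105 = 94/105 = 0.8952
  k = 3: (56 + 38 + 11)/105 = 105/105 = 1

Summary (fraction, with percent):

explained: PC1 0.5333 (53.33%), PC2 0.3619 (36.19%), PC3 0.1048 (10.48%);  cumulative: 0.5333, 0.8952, 1


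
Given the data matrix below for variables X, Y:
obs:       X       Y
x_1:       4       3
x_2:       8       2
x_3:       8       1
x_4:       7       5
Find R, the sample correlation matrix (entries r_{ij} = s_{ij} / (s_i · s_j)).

Step 1 — column means:
  mean(X) = (4 + 8 + 8 + 7) / 4 = 27/4 = 6.75
  mean(Y) = (3 + 2 + 1 + 5) / 4 = 11/4 = 2.75

Step 2 — sample variances and covariances s[i,j] = (1/(n-1)) · Σ_k (x_{k,i} - mean_i) · (x_{k,j} - mean_j), with n-1 = 3:
  s[X,X] = ((-2.75)·(-2.75) + (1.25)·(1.25) + (1.25)·(1.25) + (0.25)·(0.25)) / 3 = 10.75/3 = 3.5833
  s[X,Y] = ((-2.75)·(0.25) + (1.25)·(-0.75) + (1.25)·(-1.75) + (0.25)·(2.25)) / 3 = -3.25/3 = -1.0833
  s[Y,Y] = ((0.25)·(0.25) + (-0.75)·(-0.75) + (-1.75)·(-1.75) + (2.25)·(2.25)) / 3 = 8.75/3 = 2.9167
  Sample standard deviations s_i = √(s[i,i]):
  s(X) = √(3.5833) = 1.893
  s(Y) = √(2.9167) = 1.7078

Step 3 — r_{ij} = s_{ij} / (s_i · s_j):
  r[X,X] = 1 (diagonal).
  r[X,Y] = -1.0833 / (1.893 · 1.7078) = -1.0833 / 3.2329 = -0.3351
  r[Y,Y] = 1 (diagonal).

R is symmetric with unit diagonal. Assembling:

R = [[1, -0.3351],
 [-0.3351, 1]]


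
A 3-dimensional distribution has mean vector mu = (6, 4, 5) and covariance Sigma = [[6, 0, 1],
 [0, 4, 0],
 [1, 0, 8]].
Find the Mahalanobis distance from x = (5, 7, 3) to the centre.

Step 1 — centre the observation: (x - mu) = (-1, 3, -2).

Step 2 — invert Sigma (cofactor / det for 3×3, or solve directly):
  Sigma^{-1} = [[0.1702, 0, -0.0213],
 [0, 0.25, 0],
 [-0.0213, 0, 0.1277]].

Step 3 — form the quadratic (x - mu)^T · Sigma^{-1} · (x - mu):
  Sigma^{-1} · (x - mu) = (-0.1277, 0.75, -0.234).
  (x - mu)^T · [Sigma^{-1} · (x - mu)] = (-1)·(-0.1277) + (3)·(0.75) + (-2)·(-0.234) = 2.8457.

Step 4 — take square root: d = √(2.8457) ≈ 1.6869.

d(x, mu) = √(2.8457) ≈ 1.6869


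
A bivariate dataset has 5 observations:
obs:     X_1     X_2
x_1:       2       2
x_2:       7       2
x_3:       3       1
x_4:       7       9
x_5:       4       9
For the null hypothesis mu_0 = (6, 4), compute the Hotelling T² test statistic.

Step 1 — sample mean vector:
  mean(X_1) = (2 + 7 + 3 + 7 + 4) / 5 = 23/5 = 4.6
  mean(X_2) = (2 + 2 + 1 + 9 + 9) / 5 = 23/5 = 4.6
  x̄ = (4.6, 4.6),  deviation x̄ - mu_0 = (4.6, 4.6) - (6, 4) = (-1.4, 0.6).

Step 2 — sample covariance matrix, S[i,j] = (1/(n-1)) · Σ_k (x_{k,i} - mean_i) · (x_{k,j} - mean_j), divisor n-1 = 4:
  S[X_1,X_1] = ((-2.6)·(-2.6) + (2.4)·(2.4) + (-1.6)·(-1.6) + (2.4)·(2.4) + (-0.6)·(-0.6)) / 4 = 21.2/4 = 5.3
  S[X_1,X_2] = ((-2.6)·(-2.6) + (2.4)·(-2.6) + (-1.6)·(-3.6) + (2.4)·(4.4) + (-0.6)·(4.4)) / 4 = 14.2/4 = 3.55
  S[X_2,X_2] = ((-2.6)·(-2.6) + (-2.6)·(-2.6) + (-3.6)·(-3.6) + (4.4)·(4.4) + (4.4)·(4.4)) / 4 = 65.2/4 = 16.3
  S = [[5.3, 3.55],
 [3.55, 16.3]].

Step 3 — invert S. det(S) = 5.3·16.3 - (3.55)² = 73.7875.
  S^{-1} = (1/det) · [[d, -b], [-b, a]] = [[0.2209, -0.0481],
 [-0.0481, 0.0718]].

Step 4 — quadratic form (x̄ - mu_0)^T · S^{-1} · (x̄ - mu_0):
  S^{-1} · (x̄ - mu_0) = (-0.3381, 0.1105),
  (x̄ - mu_0)^T · [...] = (-1.4)·(-0.3381) + (0.6)·(0.1105) = 0.5397.

Step 5 — scale by n: T² = 5 · 0.5397 = 2.6983.

T² ≈ 2.6983


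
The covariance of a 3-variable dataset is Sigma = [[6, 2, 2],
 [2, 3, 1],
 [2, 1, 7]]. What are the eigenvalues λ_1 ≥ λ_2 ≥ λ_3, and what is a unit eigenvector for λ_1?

Step 1 — characteristic polynomial p(λ) = det(λI - Sigma) = λ³ - tr·λ² + c_1·λ - det, where tr = trace, c_1 = sum of the principal 2×2 minors, det = det(Sigma):
  tr = 6 + 3 + 7 = 16,
  c_1 = (6·3 - (2)²) + (6·7 - (2)²) + (3·7 - (1)²) = 14 + 38 + 20 = 72,
  det = 6·(3·7 - (1)²) - (2)·((2)·7 - (1)·(2)) + (2)·((2)·(1) - 3·(2)) = 6·(20) - (2)·(12) + (2)·(-4) = 88.
  So p(λ) = λ³ - 16λ² + 72λ - 88.
Step 2 — look for an integer root (rational root theorem: any rational root is an integer divisor of 88). Testing λ = 2:
  p(2) = 8 - 64 + 144 - 88 = 0  ✓
  Dividing out (λ - 2): p(λ) = (λ - 2)(λ² - 14λ + 44).
Step 3 — remaining eigenvalues from the quadratic λ² - 14λ + 44 = 0:
  Δ = 14² - 4·44 = 196 - 176 = 20,  λ = (14 ± √20)/2 = (14 ± 4.4721)/2 ≈ 9.2361 or 4.7639.
  Sorted: λ_1 = 9.2361,  λ_2 = 4.7639,  λ_3 = 2  (check: sum = 16 = tr ✓).

Step 4 — unit eigenvector for λ_1 ≈ 9.2361: v spans the null space of (Sigma - λ_1 I), whose rows are
  r_1 = (-3.2361, 2, 2),  r_2 = (2, -6.2361, 1),  r_3 = (2, 1, -2.2361).
  v is orthogonal to every row, so take v ∝ r_1 × r_2 = ((2)·(1) - (2)·(-6.2361), (2)·(2) - (-3.2361)·(1), (-3.2361)·(-6.2361) - (2)·(2)) ≈ (14.4721, 7.2361, 16.1803).
  Let u = (14.4721, 7.2361, 16.1803).
  ||u|| = √((14.4721)² + (7.2361)² + (16.1803)²) = √(523.6068) ≈ 22.8825,  v_1 = u/||u|| ≈ (0.6325, 0.3162, 0.7071) (||v_1|| = 1).

λ_1 = 9.2361,  λ_2 = 4.7639,  λ_3 = 2;  v_1 ≈ (0.6325, 0.3162, 0.7071)


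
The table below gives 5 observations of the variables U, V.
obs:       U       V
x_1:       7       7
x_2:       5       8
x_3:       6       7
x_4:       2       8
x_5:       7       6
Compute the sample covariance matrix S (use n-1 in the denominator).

Step 1 — column means:
  mean(U) = (7 + 5 + 6 + 2 + 7) / 5 = 27/5 = 5.4
  mean(V) = (7 + 8 + 7 + 8 + 6) / 5 = 36/5 = 7.2

Step 2 — sample covariance S[i,j] = (1/(n-1)) · Σ_k (x_{k,i} - mean_i) · (x_{k,j} - mean_j), with n-1 = 4.
  S[U,U] = ((1.6)·(1.6) + (-0.4)·(-0.4) + (0.6)·(0.6) + (-3.4)·(-3.4) + (1.6)·(1.6)) / 4 = 17.2/4 = 4.3
  S[U,V] = ((1.6)·(-0.2) + (-0.4)·(0.8) + (0.6)·(-0.2) + (-3.4)·(0.8) + (1.6)·(-1.2)) / 4 = -5.4/4 = -1.35
  S[V,V] = ((-0.2)·(-0.2) + (0.8)·(0.8) + (-0.2)·(-0.2) + (0.8)·(0.8) + (-1.2)·(-1.2)) / 4 = 2.8/4 = 0.7

S is symmetric (S[j,i] = S[i,j]). Assembling:

S = [[4.3, -1.35],
 [-1.35, 0.7]]


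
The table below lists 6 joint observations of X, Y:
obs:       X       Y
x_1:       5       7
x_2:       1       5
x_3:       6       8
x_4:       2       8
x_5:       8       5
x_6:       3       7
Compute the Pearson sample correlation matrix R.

Step 1 — column means:
  mean(X) = (5 + 1 + 6 + 2 + 8 + 3) / 6 = 25/6 = 4.1667
  mean(Y) = (7 + 5 + 8 + 8 + 5 + 7) / 6 = 40/6 = 6.6667

Step 2 — sample variances and covariances s[i,j] = (1/(n-1)) · Σ_k (x_{k,i} - mean_i) · (x_{k,j} - mean_j), with n-1 = 5:
  s[X,X] = ((0.8333)·(0.8333) + (-3.1667)·(-3.1667) + (1.8333)·(1.8333) + (-2.1667)·(-2.1667) + (3.8333)·(3.8333) + (-1.1667)·(-1.1667)) / 5 = 34.8333/5 = 6.9667
  s[X,Y] = ((0.8333)·(0.3333) + (-3.1667)·(-1.6667) + (1.8333)·(1.3333) + (-2.1667)·(1.3333) + (3.8333)·(-1.6667) + (-1.1667)·(0.3333)) / 5 = -1.6667/5 = -0.3333
  s[Y,Y] = ((0.3333)·(0.3333) + (-1.6667)·(-1.6667) + (1.3333)·(1.3333) + (1.3333)·(1.3333) + (-1.6667)·(-1.6667) + (0.3333)·(0.3333)) / 5 = 9.3333/5 = 1.8667
  Sample standard deviations s_i = √(s[i,i]):
  s(X) = √(6.9667) = 2.6394
  s(Y) = √(1.8667) = 1.3663

Step 3 — r_{ij} = s_{ij} / (s_i · s_j):
  r[X,X] = 1 (diagonal).
  r[X,Y] = -0.3333 / (2.6394 · 1.3663) = -0.3333 / 3.6062 = -0.0924
  r[Y,Y] = 1 (diagonal).

R is symmetric with unit diagonal. Assembling:

R = [[1, -0.0924],
 [-0.0924, 1]]


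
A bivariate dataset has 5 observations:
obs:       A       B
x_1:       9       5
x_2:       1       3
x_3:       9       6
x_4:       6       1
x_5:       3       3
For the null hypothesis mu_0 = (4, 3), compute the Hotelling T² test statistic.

Step 1 — sample mean vector:
  mean(A) = (9 + 1 + 9 + 6 + 3) / 5 = 28/5 = 5.6
  mean(B) = (5 + 3 + 6 + 1 + 3) / 5 = 18/5 = 3.6
  x̄ = (5.6, 3.6),  deviation x̄ - mu_0 = (5.6, 3.6) - (4, 3) = (1.6, 0.6).

Step 2 — sample covariance matrix, S[i,j] = (1/(n-1)) · Σ_k (x_{k,i} - mean_i) · (x_{k,j} - mean_j), divisor n-1 = 4:
  S[A,A] = ((3.4)·(3.4) + (-4.6)·(-4.6) + (3.4)·(3.4) + (0.4)·(0.4) + (-2.6)·(-2.6)) / 4 = 51.2/4 = 12.8
  S[A,B] = ((3.4)·(1.4) + (-4.6)·(-0.6) + (3.4)·(2.4) + (0.4)·(-2.6) + (-2.6)·(-0.6)) / 4 = 16.2/4 = 4.05
  S[B,B] = ((1.4)·(1.4) + (-0.6)·(-0.6) + (2.4)·(2.4) + (-2.6)·(-2.6) + (-0.6)·(-0.6)) / 4 = 15.2/4 = 3.8
  S = [[12.8, 4.05],
 [4.05, 3.8]].

Step 3 — invert S. det(S) = 12.8·3.8 - (4.05)² = 32.2375.
  S^{-1} = (1/det) · [[d, -b], [-b, a]] = [[0.1179, -0.1256],
 [-0.1256, 0.3971]].

Step 4 — quadratic form (x̄ - mu_0)^T · S^{-1} · (x̄ - mu_0):
  S^{-1} · (x̄ - mu_0) = (0.1132, 0.0372),
  (x̄ - mu_0)^T · [...] = (1.6)·(0.1132) + (0.6)·(0.0372) = 0.2035.

Step 5 — scale by n: T² = 5 · 0.2035 = 1.0174.

T² ≈ 1.0174


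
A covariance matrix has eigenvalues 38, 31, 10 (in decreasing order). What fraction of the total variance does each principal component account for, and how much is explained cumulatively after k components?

Step 1 — total variance = trace(Sigma) = Σ λ_i = 38 + 31 + 10 = 79.

Step 2 — fraction explained by component i = λ_i / Σ λ:
  PC1: 38/79 = 0.481
  PC2: 31/79 = 0.3924
  PC3: 10/79 = 0.1266

Step 3 — cumulative fraction after k components = (λ_1 + ... + λ_k) / Σ λ:
  k = 1: 38/79 = 0.481
  k = 2: (38 + 31)/79 = 69/79 = 0.8734
  k = 3: (38 + 31 + 10)/79 = 79/79 = 1

Summary (fraction, with percent):

explained: PC1 0.481 (48.1%), PC2 0.3924 (39.24%), PC3 0.1266 (12.66%);  cumulative: 0.481, 0.8734, 1


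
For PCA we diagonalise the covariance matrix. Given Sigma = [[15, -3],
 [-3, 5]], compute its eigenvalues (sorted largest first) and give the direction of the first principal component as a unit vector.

Step 1 — characteristic polynomial of 2×2 Sigma:
  det(Sigma - λI) = λ² - trace · λ + det = 0.
  trace = 15 + 5 = 20, det = 15·5 - (-3)² = 66.
Step 2 — discriminant:
  Δ = trace² - 4·det = 400 - 264 = 136.
Step 3 — eigenvalues:
  λ = (trace ± √Δ)/2 = (20 ± 11.6619)/2,
  λ_1 = 15.831,  λ_2 = 4.169.

Step 4 — unit eigenvector for λ_1: solve (Sigma - λ_1 I)v = 0. First row:
  (15 - 15.831)·v_x + (-3)·v_y = 0, i.e. (-0.831)·v_x + (-3)·v_y = 0,
  so v ∝ (b, λ_1 - a) = (-3, 0.831); multiply by -1 so the first entry is positive: u = (3, -0.831).
  ||u|| = √((3)² + (-0.831)²) = √(9.6905) ≈ 3.113,
  v_1 = u/||u|| ≈ (0.9637, -0.2669) (||v_1|| = 1).

λ_1 = 15.831,  λ_2 = 4.169;  v_1 ≈ (0.9637, -0.2669)
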